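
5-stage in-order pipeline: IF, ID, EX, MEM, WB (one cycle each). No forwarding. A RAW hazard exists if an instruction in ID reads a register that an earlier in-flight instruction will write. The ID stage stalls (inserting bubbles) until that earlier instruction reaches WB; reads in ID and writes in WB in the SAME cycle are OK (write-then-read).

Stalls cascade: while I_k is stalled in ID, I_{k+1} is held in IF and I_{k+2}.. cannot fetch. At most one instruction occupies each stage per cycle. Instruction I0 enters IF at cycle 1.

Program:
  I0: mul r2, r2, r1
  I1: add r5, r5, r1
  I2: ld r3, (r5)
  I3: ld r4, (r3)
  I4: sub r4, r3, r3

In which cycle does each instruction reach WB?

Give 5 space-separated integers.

I0 mul r2 <- r2,r1: IF@1 ID@2 stall=0 (-) EX@3 MEM@4 WB@5
I1 add r5 <- r5,r1: IF@2 ID@3 stall=0 (-) EX@4 MEM@5 WB@6
I2 ld r3 <- r5: IF@3 ID@4 stall=2 (RAW on I1.r5 (WB@6)) EX@7 MEM@8 WB@9
I3 ld r4 <- r3: IF@4 ID@7 stall=2 (RAW on I2.r3 (WB@9)) EX@10 MEM@11 WB@12
I4 sub r4 <- r3,r3: IF@7 ID@10 stall=0 (-) EX@11 MEM@12 WB@13

Answer: 5 6 9 12 13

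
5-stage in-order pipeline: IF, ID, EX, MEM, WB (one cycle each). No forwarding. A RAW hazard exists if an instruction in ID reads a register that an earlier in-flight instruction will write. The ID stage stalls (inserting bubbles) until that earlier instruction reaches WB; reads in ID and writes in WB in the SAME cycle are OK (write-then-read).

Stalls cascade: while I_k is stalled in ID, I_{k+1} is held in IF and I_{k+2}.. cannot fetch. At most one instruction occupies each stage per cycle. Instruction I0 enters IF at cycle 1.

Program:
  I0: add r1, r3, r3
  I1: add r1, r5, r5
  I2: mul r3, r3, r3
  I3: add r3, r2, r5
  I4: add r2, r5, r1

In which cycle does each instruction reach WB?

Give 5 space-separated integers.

Answer: 5 6 7 8 9

Derivation:
I0 add r1 <- r3,r3: IF@1 ID@2 stall=0 (-) EX@3 MEM@4 WB@5
I1 add r1 <- r5,r5: IF@2 ID@3 stall=0 (-) EX@4 MEM@5 WB@6
I2 mul r3 <- r3,r3: IF@3 ID@4 stall=0 (-) EX@5 MEM@6 WB@7
I3 add r3 <- r2,r5: IF@4 ID@5 stall=0 (-) EX@6 MEM@7 WB@8
I4 add r2 <- r5,r1: IF@5 ID@6 stall=0 (-) EX@7 MEM@8 WB@9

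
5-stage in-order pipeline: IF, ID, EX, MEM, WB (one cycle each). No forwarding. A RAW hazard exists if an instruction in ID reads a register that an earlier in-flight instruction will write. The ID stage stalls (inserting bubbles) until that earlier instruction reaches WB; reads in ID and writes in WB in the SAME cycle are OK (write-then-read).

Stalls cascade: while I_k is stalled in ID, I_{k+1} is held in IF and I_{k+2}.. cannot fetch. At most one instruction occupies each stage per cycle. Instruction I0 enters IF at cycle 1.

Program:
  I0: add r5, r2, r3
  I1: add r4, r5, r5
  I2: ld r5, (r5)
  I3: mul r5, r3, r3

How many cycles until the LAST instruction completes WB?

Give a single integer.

I0 add r5 <- r2,r3: IF@1 ID@2 stall=0 (-) EX@3 MEM@4 WB@5
I1 add r4 <- r5,r5: IF@2 ID@3 stall=2 (RAW on I0.r5 (WB@5)) EX@6 MEM@7 WB@8
I2 ld r5 <- r5: IF@3 ID@6 stall=0 (-) EX@7 MEM@8 WB@9
I3 mul r5 <- r3,r3: IF@6 ID@7 stall=0 (-) EX@8 MEM@9 WB@10

Answer: 10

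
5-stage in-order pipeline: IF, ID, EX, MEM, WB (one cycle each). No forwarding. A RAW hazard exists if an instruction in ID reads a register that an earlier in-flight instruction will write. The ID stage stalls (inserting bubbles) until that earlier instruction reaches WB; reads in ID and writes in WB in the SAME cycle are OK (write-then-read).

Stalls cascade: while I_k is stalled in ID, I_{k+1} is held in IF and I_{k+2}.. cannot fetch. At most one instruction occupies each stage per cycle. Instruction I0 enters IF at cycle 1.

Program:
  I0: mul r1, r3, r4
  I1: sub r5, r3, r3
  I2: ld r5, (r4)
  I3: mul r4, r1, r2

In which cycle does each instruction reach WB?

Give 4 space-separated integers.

Answer: 5 6 7 8

Derivation:
I0 mul r1 <- r3,r4: IF@1 ID@2 stall=0 (-) EX@3 MEM@4 WB@5
I1 sub r5 <- r3,r3: IF@2 ID@3 stall=0 (-) EX@4 MEM@5 WB@6
I2 ld r5 <- r4: IF@3 ID@4 stall=0 (-) EX@5 MEM@6 WB@7
I3 mul r4 <- r1,r2: IF@4 ID@5 stall=0 (-) EX@6 MEM@7 WB@8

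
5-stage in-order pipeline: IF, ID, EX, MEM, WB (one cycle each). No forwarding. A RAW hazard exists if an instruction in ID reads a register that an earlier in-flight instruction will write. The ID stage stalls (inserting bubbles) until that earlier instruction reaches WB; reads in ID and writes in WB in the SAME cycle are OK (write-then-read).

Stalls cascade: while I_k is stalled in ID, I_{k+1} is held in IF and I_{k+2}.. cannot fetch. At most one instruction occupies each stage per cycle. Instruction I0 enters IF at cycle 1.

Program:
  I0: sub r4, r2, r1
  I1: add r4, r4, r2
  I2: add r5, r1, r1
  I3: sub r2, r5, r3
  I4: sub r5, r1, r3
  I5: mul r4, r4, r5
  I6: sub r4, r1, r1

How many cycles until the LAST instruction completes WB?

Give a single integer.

I0 sub r4 <- r2,r1: IF@1 ID@2 stall=0 (-) EX@3 MEM@4 WB@5
I1 add r4 <- r4,r2: IF@2 ID@3 stall=2 (RAW on I0.r4 (WB@5)) EX@6 MEM@7 WB@8
I2 add r5 <- r1,r1: IF@3 ID@6 stall=0 (-) EX@7 MEM@8 WB@9
I3 sub r2 <- r5,r3: IF@6 ID@7 stall=2 (RAW on I2.r5 (WB@9)) EX@10 MEM@11 WB@12
I4 sub r5 <- r1,r3: IF@7 ID@10 stall=0 (-) EX@11 MEM@12 WB@13
I5 mul r4 <- r4,r5: IF@10 ID@11 stall=2 (RAW on I4.r5 (WB@13)) EX@14 MEM@15 WB@16
I6 sub r4 <- r1,r1: IF@11 ID@14 stall=0 (-) EX@15 MEM@16 WB@17

Answer: 17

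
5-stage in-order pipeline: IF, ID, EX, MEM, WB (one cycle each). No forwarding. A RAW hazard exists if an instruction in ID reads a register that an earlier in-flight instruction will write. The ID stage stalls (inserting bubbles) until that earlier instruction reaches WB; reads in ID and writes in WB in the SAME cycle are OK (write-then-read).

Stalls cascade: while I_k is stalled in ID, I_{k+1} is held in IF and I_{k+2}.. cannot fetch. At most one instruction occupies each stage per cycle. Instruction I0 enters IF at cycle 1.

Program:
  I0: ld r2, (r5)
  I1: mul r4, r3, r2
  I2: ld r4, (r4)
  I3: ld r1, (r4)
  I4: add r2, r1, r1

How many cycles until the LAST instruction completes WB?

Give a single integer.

I0 ld r2 <- r5: IF@1 ID@2 stall=0 (-) EX@3 MEM@4 WB@5
I1 mul r4 <- r3,r2: IF@2 ID@3 stall=2 (RAW on I0.r2 (WB@5)) EX@6 MEM@7 WB@8
I2 ld r4 <- r4: IF@3 ID@6 stall=2 (RAW on I1.r4 (WB@8)) EX@9 MEM@10 WB@11
I3 ld r1 <- r4: IF@6 ID@9 stall=2 (RAW on I2.r4 (WB@11)) EX@12 MEM@13 WB@14
I4 add r2 <- r1,r1: IF@9 ID@12 stall=2 (RAW on I3.r1 (WB@14)) EX@15 MEM@16 WB@17

Answer: 17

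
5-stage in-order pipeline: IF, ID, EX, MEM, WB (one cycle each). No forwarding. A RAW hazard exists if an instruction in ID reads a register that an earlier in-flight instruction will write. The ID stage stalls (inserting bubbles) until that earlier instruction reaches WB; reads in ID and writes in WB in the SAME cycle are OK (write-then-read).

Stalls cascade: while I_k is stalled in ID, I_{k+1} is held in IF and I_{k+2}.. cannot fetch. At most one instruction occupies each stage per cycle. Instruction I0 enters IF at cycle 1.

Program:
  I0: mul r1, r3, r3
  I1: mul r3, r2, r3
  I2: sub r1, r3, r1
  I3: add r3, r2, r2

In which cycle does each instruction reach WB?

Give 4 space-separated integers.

Answer: 5 6 9 10

Derivation:
I0 mul r1 <- r3,r3: IF@1 ID@2 stall=0 (-) EX@3 MEM@4 WB@5
I1 mul r3 <- r2,r3: IF@2 ID@3 stall=0 (-) EX@4 MEM@5 WB@6
I2 sub r1 <- r3,r1: IF@3 ID@4 stall=2 (RAW on I1.r3 (WB@6)) EX@7 MEM@8 WB@9
I3 add r3 <- r2,r2: IF@4 ID@7 stall=0 (-) EX@8 MEM@9 WB@10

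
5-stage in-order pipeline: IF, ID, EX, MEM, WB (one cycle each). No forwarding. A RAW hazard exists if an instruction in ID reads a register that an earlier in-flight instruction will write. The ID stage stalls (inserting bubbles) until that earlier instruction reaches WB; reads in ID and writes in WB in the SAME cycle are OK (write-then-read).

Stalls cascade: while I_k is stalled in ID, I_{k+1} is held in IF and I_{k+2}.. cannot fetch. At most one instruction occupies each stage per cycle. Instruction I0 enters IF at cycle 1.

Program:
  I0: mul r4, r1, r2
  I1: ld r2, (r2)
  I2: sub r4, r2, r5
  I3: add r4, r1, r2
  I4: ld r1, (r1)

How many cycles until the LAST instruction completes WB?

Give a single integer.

Answer: 11

Derivation:
I0 mul r4 <- r1,r2: IF@1 ID@2 stall=0 (-) EX@3 MEM@4 WB@5
I1 ld r2 <- r2: IF@2 ID@3 stall=0 (-) EX@4 MEM@5 WB@6
I2 sub r4 <- r2,r5: IF@3 ID@4 stall=2 (RAW on I1.r2 (WB@6)) EX@7 MEM@8 WB@9
I3 add r4 <- r1,r2: IF@4 ID@7 stall=0 (-) EX@8 MEM@9 WB@10
I4 ld r1 <- r1: IF@7 ID@8 stall=0 (-) EX@9 MEM@10 WB@11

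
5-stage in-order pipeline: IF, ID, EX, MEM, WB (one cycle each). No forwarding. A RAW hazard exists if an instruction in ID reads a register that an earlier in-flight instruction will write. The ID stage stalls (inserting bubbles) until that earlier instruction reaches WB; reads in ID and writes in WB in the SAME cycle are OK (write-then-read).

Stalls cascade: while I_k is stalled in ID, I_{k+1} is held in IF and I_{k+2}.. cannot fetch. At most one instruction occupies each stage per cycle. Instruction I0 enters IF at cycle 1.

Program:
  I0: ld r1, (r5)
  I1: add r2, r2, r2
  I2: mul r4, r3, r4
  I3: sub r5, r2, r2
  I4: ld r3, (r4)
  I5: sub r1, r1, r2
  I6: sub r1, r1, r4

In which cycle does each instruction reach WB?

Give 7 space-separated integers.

Answer: 5 6 7 9 10 11 14

Derivation:
I0 ld r1 <- r5: IF@1 ID@2 stall=0 (-) EX@3 MEM@4 WB@5
I1 add r2 <- r2,r2: IF@2 ID@3 stall=0 (-) EX@4 MEM@5 WB@6
I2 mul r4 <- r3,r4: IF@3 ID@4 stall=0 (-) EX@5 MEM@6 WB@7
I3 sub r5 <- r2,r2: IF@4 ID@5 stall=1 (RAW on I1.r2 (WB@6)) EX@7 MEM@8 WB@9
I4 ld r3 <- r4: IF@5 ID@7 stall=0 (-) EX@8 MEM@9 WB@10
I5 sub r1 <- r1,r2: IF@7 ID@8 stall=0 (-) EX@9 MEM@10 WB@11
I6 sub r1 <- r1,r4: IF@8 ID@9 stall=2 (RAW on I5.r1 (WB@11)) EX@12 MEM@13 WB@14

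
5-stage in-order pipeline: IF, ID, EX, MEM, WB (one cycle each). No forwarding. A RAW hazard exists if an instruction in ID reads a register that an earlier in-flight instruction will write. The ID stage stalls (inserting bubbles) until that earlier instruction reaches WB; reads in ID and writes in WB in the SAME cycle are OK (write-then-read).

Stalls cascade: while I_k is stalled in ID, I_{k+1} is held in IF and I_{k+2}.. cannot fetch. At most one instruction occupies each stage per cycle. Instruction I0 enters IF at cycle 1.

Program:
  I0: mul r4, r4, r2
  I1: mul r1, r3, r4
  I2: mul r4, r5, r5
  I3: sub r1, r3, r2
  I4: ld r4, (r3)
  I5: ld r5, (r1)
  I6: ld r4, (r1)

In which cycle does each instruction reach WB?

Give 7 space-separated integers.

I0 mul r4 <- r4,r2: IF@1 ID@2 stall=0 (-) EX@3 MEM@4 WB@5
I1 mul r1 <- r3,r4: IF@2 ID@3 stall=2 (RAW on I0.r4 (WB@5)) EX@6 MEM@7 WB@8
I2 mul r4 <- r5,r5: IF@3 ID@6 stall=0 (-) EX@7 MEM@8 WB@9
I3 sub r1 <- r3,r2: IF@6 ID@7 stall=0 (-) EX@8 MEM@9 WB@10
I4 ld r4 <- r3: IF@7 ID@8 stall=0 (-) EX@9 MEM@10 WB@11
I5 ld r5 <- r1: IF@8 ID@9 stall=1 (RAW on I3.r1 (WB@10)) EX@11 MEM@12 WB@13
I6 ld r4 <- r1: IF@9 ID@11 stall=0 (-) EX@12 MEM@13 WB@14

Answer: 5 8 9 10 11 13 14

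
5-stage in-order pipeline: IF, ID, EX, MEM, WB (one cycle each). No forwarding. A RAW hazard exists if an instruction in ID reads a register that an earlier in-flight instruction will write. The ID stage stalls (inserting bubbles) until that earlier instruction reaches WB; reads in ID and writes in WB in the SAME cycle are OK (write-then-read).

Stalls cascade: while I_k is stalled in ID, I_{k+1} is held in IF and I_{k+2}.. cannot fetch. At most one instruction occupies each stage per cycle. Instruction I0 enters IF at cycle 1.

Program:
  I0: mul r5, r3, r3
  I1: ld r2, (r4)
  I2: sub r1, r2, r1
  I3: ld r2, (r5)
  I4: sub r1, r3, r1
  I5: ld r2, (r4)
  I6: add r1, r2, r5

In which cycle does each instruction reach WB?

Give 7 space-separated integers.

Answer: 5 6 9 10 12 13 16

Derivation:
I0 mul r5 <- r3,r3: IF@1 ID@2 stall=0 (-) EX@3 MEM@4 WB@5
I1 ld r2 <- r4: IF@2 ID@3 stall=0 (-) EX@4 MEM@5 WB@6
I2 sub r1 <- r2,r1: IF@3 ID@4 stall=2 (RAW on I1.r2 (WB@6)) EX@7 MEM@8 WB@9
I3 ld r2 <- r5: IF@4 ID@7 stall=0 (-) EX@8 MEM@9 WB@10
I4 sub r1 <- r3,r1: IF@7 ID@8 stall=1 (RAW on I2.r1 (WB@9)) EX@10 MEM@11 WB@12
I5 ld r2 <- r4: IF@8 ID@10 stall=0 (-) EX@11 MEM@12 WB@13
I6 add r1 <- r2,r5: IF@10 ID@11 stall=2 (RAW on I5.r2 (WB@13)) EX@14 MEM@15 WB@16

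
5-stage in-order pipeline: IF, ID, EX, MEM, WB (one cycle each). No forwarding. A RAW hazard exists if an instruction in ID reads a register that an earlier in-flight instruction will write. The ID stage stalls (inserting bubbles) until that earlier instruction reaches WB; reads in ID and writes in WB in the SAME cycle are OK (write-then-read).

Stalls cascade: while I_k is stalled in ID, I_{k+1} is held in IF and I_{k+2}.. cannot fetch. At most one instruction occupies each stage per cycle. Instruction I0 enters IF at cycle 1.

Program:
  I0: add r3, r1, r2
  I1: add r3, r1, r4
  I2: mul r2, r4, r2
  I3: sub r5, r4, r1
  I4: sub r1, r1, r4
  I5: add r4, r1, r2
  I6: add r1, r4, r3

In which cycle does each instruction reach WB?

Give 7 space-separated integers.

I0 add r3 <- r1,r2: IF@1 ID@2 stall=0 (-) EX@3 MEM@4 WB@5
I1 add r3 <- r1,r4: IF@2 ID@3 stall=0 (-) EX@4 MEM@5 WB@6
I2 mul r2 <- r4,r2: IF@3 ID@4 stall=0 (-) EX@5 MEM@6 WB@7
I3 sub r5 <- r4,r1: IF@4 ID@5 stall=0 (-) EX@6 MEM@7 WB@8
I4 sub r1 <- r1,r4: IF@5 ID@6 stall=0 (-) EX@7 MEM@8 WB@9
I5 add r4 <- r1,r2: IF@6 ID@7 stall=2 (RAW on I4.r1 (WB@9)) EX@10 MEM@11 WB@12
I6 add r1 <- r4,r3: IF@7 ID@10 stall=2 (RAW on I5.r4 (WB@12)) EX@13 MEM@14 WB@15

Answer: 5 6 7 8 9 12 15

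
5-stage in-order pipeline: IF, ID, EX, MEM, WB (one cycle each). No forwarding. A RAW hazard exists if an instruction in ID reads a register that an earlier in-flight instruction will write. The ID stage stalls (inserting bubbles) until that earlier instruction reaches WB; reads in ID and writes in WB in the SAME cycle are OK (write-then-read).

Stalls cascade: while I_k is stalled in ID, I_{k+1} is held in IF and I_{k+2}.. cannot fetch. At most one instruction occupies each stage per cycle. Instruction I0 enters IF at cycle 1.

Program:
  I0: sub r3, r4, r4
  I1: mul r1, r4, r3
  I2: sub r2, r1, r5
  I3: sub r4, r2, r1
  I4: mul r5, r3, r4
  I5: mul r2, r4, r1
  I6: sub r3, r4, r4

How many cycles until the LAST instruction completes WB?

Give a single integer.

I0 sub r3 <- r4,r4: IF@1 ID@2 stall=0 (-) EX@3 MEM@4 WB@5
I1 mul r1 <- r4,r3: IF@2 ID@3 stall=2 (RAW on I0.r3 (WB@5)) EX@6 MEM@7 WB@8
I2 sub r2 <- r1,r5: IF@3 ID@6 stall=2 (RAW on I1.r1 (WB@8)) EX@9 MEM@10 WB@11
I3 sub r4 <- r2,r1: IF@6 ID@9 stall=2 (RAW on I2.r2 (WB@11)) EX@12 MEM@13 WB@14
I4 mul r5 <- r3,r4: IF@9 ID@12 stall=2 (RAW on I3.r4 (WB@14)) EX@15 MEM@16 WB@17
I5 mul r2 <- r4,r1: IF@12 ID@15 stall=0 (-) EX@16 MEM@17 WB@18
I6 sub r3 <- r4,r4: IF@15 ID@16 stall=0 (-) EX@17 MEM@18 WB@19

Answer: 19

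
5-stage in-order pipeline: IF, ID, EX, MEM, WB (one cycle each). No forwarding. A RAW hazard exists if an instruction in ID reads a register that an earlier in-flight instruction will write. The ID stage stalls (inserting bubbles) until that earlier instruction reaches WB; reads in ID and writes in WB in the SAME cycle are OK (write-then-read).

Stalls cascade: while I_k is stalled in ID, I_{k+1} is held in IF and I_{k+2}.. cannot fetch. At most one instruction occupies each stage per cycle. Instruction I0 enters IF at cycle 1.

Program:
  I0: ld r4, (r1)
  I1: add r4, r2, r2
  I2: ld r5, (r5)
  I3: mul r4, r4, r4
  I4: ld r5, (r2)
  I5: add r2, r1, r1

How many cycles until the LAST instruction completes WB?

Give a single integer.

I0 ld r4 <- r1: IF@1 ID@2 stall=0 (-) EX@3 MEM@4 WB@5
I1 add r4 <- r2,r2: IF@2 ID@3 stall=0 (-) EX@4 MEM@5 WB@6
I2 ld r5 <- r5: IF@3 ID@4 stall=0 (-) EX@5 MEM@6 WB@7
I3 mul r4 <- r4,r4: IF@4 ID@5 stall=1 (RAW on I1.r4 (WB@6)) EX@7 MEM@8 WB@9
I4 ld r5 <- r2: IF@5 ID@7 stall=0 (-) EX@8 MEM@9 WB@10
I5 add r2 <- r1,r1: IF@7 ID@8 stall=0 (-) EX@9 MEM@10 WB@11

Answer: 11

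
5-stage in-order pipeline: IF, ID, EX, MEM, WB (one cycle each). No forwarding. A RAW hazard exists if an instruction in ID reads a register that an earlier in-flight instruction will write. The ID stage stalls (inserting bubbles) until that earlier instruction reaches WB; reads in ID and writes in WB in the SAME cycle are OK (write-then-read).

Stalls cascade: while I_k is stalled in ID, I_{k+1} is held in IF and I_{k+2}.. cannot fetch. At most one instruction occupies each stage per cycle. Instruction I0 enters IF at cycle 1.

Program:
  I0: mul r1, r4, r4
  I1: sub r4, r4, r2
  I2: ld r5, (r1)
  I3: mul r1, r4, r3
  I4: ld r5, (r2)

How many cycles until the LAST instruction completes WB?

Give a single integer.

I0 mul r1 <- r4,r4: IF@1 ID@2 stall=0 (-) EX@3 MEM@4 WB@5
I1 sub r4 <- r4,r2: IF@2 ID@3 stall=0 (-) EX@4 MEM@5 WB@6
I2 ld r5 <- r1: IF@3 ID@4 stall=1 (RAW on I0.r1 (WB@5)) EX@6 MEM@7 WB@8
I3 mul r1 <- r4,r3: IF@4 ID@6 stall=0 (-) EX@7 MEM@8 WB@9
I4 ld r5 <- r2: IF@6 ID@7 stall=0 (-) EX@8 MEM@9 WB@10

Answer: 10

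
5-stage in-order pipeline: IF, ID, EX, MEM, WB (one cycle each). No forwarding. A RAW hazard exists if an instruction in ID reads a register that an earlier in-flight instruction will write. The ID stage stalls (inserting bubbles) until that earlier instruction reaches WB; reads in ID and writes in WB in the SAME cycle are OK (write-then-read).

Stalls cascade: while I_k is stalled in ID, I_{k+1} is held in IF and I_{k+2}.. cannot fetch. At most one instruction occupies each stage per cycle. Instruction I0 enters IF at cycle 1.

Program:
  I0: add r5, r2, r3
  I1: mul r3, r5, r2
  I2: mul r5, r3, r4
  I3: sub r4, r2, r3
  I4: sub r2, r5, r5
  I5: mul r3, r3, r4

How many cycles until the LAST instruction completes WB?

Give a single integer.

Answer: 15

Derivation:
I0 add r5 <- r2,r3: IF@1 ID@2 stall=0 (-) EX@3 MEM@4 WB@5
I1 mul r3 <- r5,r2: IF@2 ID@3 stall=2 (RAW on I0.r5 (WB@5)) EX@6 MEM@7 WB@8
I2 mul r5 <- r3,r4: IF@3 ID@6 stall=2 (RAW on I1.r3 (WB@8)) EX@9 MEM@10 WB@11
I3 sub r4 <- r2,r3: IF@6 ID@9 stall=0 (-) EX@10 MEM@11 WB@12
I4 sub r2 <- r5,r5: IF@9 ID@10 stall=1 (RAW on I2.r5 (WB@11)) EX@12 MEM@13 WB@14
I5 mul r3 <- r3,r4: IF@10 ID@12 stall=0 (-) EX@13 MEM@14 WB@15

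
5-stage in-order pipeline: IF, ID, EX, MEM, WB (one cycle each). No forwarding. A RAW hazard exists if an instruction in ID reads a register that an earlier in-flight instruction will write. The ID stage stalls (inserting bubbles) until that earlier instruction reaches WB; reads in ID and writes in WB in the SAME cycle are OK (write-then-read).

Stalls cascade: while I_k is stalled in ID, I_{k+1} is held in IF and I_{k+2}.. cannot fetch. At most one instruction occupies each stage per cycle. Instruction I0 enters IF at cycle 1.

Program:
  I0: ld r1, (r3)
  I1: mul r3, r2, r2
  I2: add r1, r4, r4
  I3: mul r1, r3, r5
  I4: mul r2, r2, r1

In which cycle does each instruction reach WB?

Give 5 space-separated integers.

I0 ld r1 <- r3: IF@1 ID@2 stall=0 (-) EX@3 MEM@4 WB@5
I1 mul r3 <- r2,r2: IF@2 ID@3 stall=0 (-) EX@4 MEM@5 WB@6
I2 add r1 <- r4,r4: IF@3 ID@4 stall=0 (-) EX@5 MEM@6 WB@7
I3 mul r1 <- r3,r5: IF@4 ID@5 stall=1 (RAW on I1.r3 (WB@6)) EX@7 MEM@8 WB@9
I4 mul r2 <- r2,r1: IF@5 ID@7 stall=2 (RAW on I3.r1 (WB@9)) EX@10 MEM@11 WB@12

Answer: 5 6 7 9 12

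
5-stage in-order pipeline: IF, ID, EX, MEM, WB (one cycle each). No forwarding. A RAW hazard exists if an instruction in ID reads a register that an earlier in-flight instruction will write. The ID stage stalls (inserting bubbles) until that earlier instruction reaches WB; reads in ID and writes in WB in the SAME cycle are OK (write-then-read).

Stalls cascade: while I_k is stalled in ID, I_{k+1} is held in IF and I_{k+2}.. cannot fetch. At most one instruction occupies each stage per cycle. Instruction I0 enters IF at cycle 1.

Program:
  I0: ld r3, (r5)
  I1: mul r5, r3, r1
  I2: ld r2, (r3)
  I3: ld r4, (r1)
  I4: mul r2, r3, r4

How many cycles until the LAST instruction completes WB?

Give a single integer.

Answer: 13

Derivation:
I0 ld r3 <- r5: IF@1 ID@2 stall=0 (-) EX@3 MEM@4 WB@5
I1 mul r5 <- r3,r1: IF@2 ID@3 stall=2 (RAW on I0.r3 (WB@5)) EX@6 MEM@7 WB@8
I2 ld r2 <- r3: IF@3 ID@6 stall=0 (-) EX@7 MEM@8 WB@9
I3 ld r4 <- r1: IF@6 ID@7 stall=0 (-) EX@8 MEM@9 WB@10
I4 mul r2 <- r3,r4: IF@7 ID@8 stall=2 (RAW on I3.r4 (WB@10)) EX@11 MEM@12 WB@13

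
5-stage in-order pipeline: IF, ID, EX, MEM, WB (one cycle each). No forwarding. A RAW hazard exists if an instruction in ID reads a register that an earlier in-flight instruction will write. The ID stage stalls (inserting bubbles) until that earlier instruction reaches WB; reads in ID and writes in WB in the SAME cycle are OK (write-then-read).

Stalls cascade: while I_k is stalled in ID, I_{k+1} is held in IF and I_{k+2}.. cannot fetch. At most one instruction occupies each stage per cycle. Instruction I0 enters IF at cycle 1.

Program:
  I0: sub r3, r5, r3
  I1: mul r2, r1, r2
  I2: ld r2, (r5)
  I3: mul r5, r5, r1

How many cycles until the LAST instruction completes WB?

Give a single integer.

Answer: 8

Derivation:
I0 sub r3 <- r5,r3: IF@1 ID@2 stall=0 (-) EX@3 MEM@4 WB@5
I1 mul r2 <- r1,r2: IF@2 ID@3 stall=0 (-) EX@4 MEM@5 WB@6
I2 ld r2 <- r5: IF@3 ID@4 stall=0 (-) EX@5 MEM@6 WB@7
I3 mul r5 <- r5,r1: IF@4 ID@5 stall=0 (-) EX@6 MEM@7 WB@8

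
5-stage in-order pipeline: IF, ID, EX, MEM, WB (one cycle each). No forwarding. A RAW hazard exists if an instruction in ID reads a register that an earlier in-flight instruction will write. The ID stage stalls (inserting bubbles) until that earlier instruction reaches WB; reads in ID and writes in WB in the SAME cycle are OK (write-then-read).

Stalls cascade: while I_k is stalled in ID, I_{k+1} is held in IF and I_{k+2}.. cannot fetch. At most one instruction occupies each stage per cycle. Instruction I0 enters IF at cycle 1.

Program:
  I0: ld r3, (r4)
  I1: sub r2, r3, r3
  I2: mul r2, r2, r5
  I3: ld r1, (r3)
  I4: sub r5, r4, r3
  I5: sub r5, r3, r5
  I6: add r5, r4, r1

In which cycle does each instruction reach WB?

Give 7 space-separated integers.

I0 ld r3 <- r4: IF@1 ID@2 stall=0 (-) EX@3 MEM@4 WB@5
I1 sub r2 <- r3,r3: IF@2 ID@3 stall=2 (RAW on I0.r3 (WB@5)) EX@6 MEM@7 WB@8
I2 mul r2 <- r2,r5: IF@3 ID@6 stall=2 (RAW on I1.r2 (WB@8)) EX@9 MEM@10 WB@11
I3 ld r1 <- r3: IF@6 ID@9 stall=0 (-) EX@10 MEM@11 WB@12
I4 sub r5 <- r4,r3: IF@9 ID@10 stall=0 (-) EX@11 MEM@12 WB@13
I5 sub r5 <- r3,r5: IF@10 ID@11 stall=2 (RAW on I4.r5 (WB@13)) EX@14 MEM@15 WB@16
I6 add r5 <- r4,r1: IF@11 ID@14 stall=0 (-) EX@15 MEM@16 WB@17

Answer: 5 8 11 12 13 16 17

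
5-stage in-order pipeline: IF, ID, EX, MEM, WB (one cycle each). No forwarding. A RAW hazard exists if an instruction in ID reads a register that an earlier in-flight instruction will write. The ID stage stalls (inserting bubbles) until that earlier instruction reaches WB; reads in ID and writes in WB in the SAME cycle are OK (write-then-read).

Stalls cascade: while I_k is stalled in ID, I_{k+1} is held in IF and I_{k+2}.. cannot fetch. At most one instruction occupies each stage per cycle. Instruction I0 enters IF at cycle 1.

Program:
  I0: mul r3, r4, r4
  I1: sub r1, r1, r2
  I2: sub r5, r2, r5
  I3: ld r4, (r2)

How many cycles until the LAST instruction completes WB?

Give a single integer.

I0 mul r3 <- r4,r4: IF@1 ID@2 stall=0 (-) EX@3 MEM@4 WB@5
I1 sub r1 <- r1,r2: IF@2 ID@3 stall=0 (-) EX@4 MEM@5 WB@6
I2 sub r5 <- r2,r5: IF@3 ID@4 stall=0 (-) EX@5 MEM@6 WB@7
I3 ld r4 <- r2: IF@4 ID@5 stall=0 (-) EX@6 MEM@7 WB@8

Answer: 8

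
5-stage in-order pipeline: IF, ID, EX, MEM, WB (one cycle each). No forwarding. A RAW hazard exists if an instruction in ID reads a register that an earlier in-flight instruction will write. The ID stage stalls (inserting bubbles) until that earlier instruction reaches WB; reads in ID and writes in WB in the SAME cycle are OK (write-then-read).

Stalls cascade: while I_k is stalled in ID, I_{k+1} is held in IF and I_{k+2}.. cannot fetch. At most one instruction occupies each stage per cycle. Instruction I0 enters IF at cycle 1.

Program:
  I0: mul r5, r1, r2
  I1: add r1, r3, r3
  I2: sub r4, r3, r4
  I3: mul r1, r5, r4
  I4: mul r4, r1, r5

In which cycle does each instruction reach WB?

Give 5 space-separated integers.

Answer: 5 6 7 10 13

Derivation:
I0 mul r5 <- r1,r2: IF@1 ID@2 stall=0 (-) EX@3 MEM@4 WB@5
I1 add r1 <- r3,r3: IF@2 ID@3 stall=0 (-) EX@4 MEM@5 WB@6
I2 sub r4 <- r3,r4: IF@3 ID@4 stall=0 (-) EX@5 MEM@6 WB@7
I3 mul r1 <- r5,r4: IF@4 ID@5 stall=2 (RAW on I2.r4 (WB@7)) EX@8 MEM@9 WB@10
I4 mul r4 <- r1,r5: IF@5 ID@8 stall=2 (RAW on I3.r1 (WB@10)) EX@11 MEM@12 WB@13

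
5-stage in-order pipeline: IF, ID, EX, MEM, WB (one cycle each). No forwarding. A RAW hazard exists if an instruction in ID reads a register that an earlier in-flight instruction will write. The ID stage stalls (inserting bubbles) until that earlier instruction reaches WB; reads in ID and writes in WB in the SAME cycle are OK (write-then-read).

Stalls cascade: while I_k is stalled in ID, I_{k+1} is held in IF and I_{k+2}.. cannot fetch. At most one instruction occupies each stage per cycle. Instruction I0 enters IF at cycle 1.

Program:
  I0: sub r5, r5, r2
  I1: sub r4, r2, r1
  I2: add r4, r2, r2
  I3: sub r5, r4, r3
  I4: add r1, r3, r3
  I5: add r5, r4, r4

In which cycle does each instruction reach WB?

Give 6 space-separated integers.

I0 sub r5 <- r5,r2: IF@1 ID@2 stall=0 (-) EX@3 MEM@4 WB@5
I1 sub r4 <- r2,r1: IF@2 ID@3 stall=0 (-) EX@4 MEM@5 WB@6
I2 add r4 <- r2,r2: IF@3 ID@4 stall=0 (-) EX@5 MEM@6 WB@7
I3 sub r5 <- r4,r3: IF@4 ID@5 stall=2 (RAW on I2.r4 (WB@7)) EX@8 MEM@9 WB@10
I4 add r1 <- r3,r3: IF@5 ID@8 stall=0 (-) EX@9 MEM@10 WB@11
I5 add r5 <- r4,r4: IF@8 ID@9 stall=0 (-) EX@10 MEM@11 WB@12

Answer: 5 6 7 10 11 12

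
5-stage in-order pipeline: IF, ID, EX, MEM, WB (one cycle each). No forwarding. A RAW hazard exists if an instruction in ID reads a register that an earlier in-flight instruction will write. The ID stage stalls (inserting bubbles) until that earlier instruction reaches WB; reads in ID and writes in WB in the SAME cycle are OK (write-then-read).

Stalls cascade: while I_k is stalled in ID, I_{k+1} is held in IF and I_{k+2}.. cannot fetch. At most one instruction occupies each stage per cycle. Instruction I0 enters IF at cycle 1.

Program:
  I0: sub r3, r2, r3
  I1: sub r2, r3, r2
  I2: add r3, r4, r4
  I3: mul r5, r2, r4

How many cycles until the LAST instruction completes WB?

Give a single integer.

Answer: 11

Derivation:
I0 sub r3 <- r2,r3: IF@1 ID@2 stall=0 (-) EX@3 MEM@4 WB@5
I1 sub r2 <- r3,r2: IF@2 ID@3 stall=2 (RAW on I0.r3 (WB@5)) EX@6 MEM@7 WB@8
I2 add r3 <- r4,r4: IF@3 ID@6 stall=0 (-) EX@7 MEM@8 WB@9
I3 mul r5 <- r2,r4: IF@6 ID@7 stall=1 (RAW on I1.r2 (WB@8)) EX@9 MEM@10 WB@11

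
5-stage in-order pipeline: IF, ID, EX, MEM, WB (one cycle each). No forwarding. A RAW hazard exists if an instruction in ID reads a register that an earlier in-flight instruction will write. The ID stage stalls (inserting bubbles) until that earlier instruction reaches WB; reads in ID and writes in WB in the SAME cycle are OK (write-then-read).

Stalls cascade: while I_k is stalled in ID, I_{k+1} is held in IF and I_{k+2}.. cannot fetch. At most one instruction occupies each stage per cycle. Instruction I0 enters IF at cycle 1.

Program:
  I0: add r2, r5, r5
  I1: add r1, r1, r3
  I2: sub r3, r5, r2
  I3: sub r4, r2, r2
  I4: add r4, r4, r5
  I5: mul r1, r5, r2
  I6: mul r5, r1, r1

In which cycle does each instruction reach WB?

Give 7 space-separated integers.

Answer: 5 6 8 9 12 13 16

Derivation:
I0 add r2 <- r5,r5: IF@1 ID@2 stall=0 (-) EX@3 MEM@4 WB@5
I1 add r1 <- r1,r3: IF@2 ID@3 stall=0 (-) EX@4 MEM@5 WB@6
I2 sub r3 <- r5,r2: IF@3 ID@4 stall=1 (RAW on I0.r2 (WB@5)) EX@6 MEM@7 WB@8
I3 sub r4 <- r2,r2: IF@4 ID@6 stall=0 (-) EX@7 MEM@8 WB@9
I4 add r4 <- r4,r5: IF@6 ID@7 stall=2 (RAW on I3.r4 (WB@9)) EX@10 MEM@11 WB@12
I5 mul r1 <- r5,r2: IF@7 ID@10 stall=0 (-) EX@11 MEM@12 WB@13
I6 mul r5 <- r1,r1: IF@10 ID@11 stall=2 (RAW on I5.r1 (WB@13)) EX@14 MEM@15 WB@16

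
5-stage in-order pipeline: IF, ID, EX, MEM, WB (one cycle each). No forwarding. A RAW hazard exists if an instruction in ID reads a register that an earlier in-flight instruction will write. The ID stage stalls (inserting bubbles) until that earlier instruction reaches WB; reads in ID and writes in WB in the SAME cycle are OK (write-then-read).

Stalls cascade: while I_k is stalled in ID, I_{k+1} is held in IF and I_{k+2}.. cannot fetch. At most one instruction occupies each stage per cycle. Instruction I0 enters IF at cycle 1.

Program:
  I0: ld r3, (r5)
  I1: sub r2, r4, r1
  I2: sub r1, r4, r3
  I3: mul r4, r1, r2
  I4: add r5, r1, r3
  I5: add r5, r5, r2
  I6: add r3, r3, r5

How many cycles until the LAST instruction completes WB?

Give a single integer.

Answer: 18

Derivation:
I0 ld r3 <- r5: IF@1 ID@2 stall=0 (-) EX@3 MEM@4 WB@5
I1 sub r2 <- r4,r1: IF@2 ID@3 stall=0 (-) EX@4 MEM@5 WB@6
I2 sub r1 <- r4,r3: IF@3 ID@4 stall=1 (RAW on I0.r3 (WB@5)) EX@6 MEM@7 WB@8
I3 mul r4 <- r1,r2: IF@4 ID@6 stall=2 (RAW on I2.r1 (WB@8)) EX@9 MEM@10 WB@11
I4 add r5 <- r1,r3: IF@6 ID@9 stall=0 (-) EX@10 MEM@11 WB@12
I5 add r5 <- r5,r2: IF@9 ID@10 stall=2 (RAW on I4.r5 (WB@12)) EX@13 MEM@14 WB@15
I6 add r3 <- r3,r5: IF@10 ID@13 stall=2 (RAW on I5.r5 (WB@15)) EX@16 MEM@17 WB@18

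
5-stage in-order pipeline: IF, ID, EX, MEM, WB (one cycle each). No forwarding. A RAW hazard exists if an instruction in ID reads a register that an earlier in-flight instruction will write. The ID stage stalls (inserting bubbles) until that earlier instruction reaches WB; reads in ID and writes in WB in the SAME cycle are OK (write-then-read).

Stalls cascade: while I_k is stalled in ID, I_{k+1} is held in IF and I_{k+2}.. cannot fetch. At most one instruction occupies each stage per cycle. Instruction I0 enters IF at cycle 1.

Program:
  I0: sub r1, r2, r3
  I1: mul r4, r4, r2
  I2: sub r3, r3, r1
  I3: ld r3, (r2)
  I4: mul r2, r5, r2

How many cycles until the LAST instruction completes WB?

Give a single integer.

I0 sub r1 <- r2,r3: IF@1 ID@2 stall=0 (-) EX@3 MEM@4 WB@5
I1 mul r4 <- r4,r2: IF@2 ID@3 stall=0 (-) EX@4 MEM@5 WB@6
I2 sub r3 <- r3,r1: IF@3 ID@4 stall=1 (RAW on I0.r1 (WB@5)) EX@6 MEM@7 WB@8
I3 ld r3 <- r2: IF@4 ID@6 stall=0 (-) EX@7 MEM@8 WB@9
I4 mul r2 <- r5,r2: IF@6 ID@7 stall=0 (-) EX@8 MEM@9 WB@10

Answer: 10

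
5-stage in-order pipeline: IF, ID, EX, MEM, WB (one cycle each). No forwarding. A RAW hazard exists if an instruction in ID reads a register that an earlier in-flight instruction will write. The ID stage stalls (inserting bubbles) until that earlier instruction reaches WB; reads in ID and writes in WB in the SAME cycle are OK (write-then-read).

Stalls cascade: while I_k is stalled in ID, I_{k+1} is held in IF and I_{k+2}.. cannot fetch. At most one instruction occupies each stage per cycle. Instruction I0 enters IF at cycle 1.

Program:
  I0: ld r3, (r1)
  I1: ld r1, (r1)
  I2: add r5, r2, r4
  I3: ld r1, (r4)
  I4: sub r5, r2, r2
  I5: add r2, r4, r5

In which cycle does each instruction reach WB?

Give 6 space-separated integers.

Answer: 5 6 7 8 9 12

Derivation:
I0 ld r3 <- r1: IF@1 ID@2 stall=0 (-) EX@3 MEM@4 WB@5
I1 ld r1 <- r1: IF@2 ID@3 stall=0 (-) EX@4 MEM@5 WB@6
I2 add r5 <- r2,r4: IF@3 ID@4 stall=0 (-) EX@5 MEM@6 WB@7
I3 ld r1 <- r4: IF@4 ID@5 stall=0 (-) EX@6 MEM@7 WB@8
I4 sub r5 <- r2,r2: IF@5 ID@6 stall=0 (-) EX@7 MEM@8 WB@9
I5 add r2 <- r4,r5: IF@6 ID@7 stall=2 (RAW on I4.r5 (WB@9)) EX@10 MEM@11 WB@12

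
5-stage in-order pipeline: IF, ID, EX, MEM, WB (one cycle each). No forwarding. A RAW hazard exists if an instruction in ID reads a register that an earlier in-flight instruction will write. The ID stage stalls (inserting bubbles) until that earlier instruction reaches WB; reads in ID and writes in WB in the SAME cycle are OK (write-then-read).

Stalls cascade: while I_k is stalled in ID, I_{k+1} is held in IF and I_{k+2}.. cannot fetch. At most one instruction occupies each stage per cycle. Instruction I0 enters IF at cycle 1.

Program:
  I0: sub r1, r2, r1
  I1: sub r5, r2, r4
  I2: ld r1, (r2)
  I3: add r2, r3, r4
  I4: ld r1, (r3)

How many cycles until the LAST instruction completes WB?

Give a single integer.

Answer: 9

Derivation:
I0 sub r1 <- r2,r1: IF@1 ID@2 stall=0 (-) EX@3 MEM@4 WB@5
I1 sub r5 <- r2,r4: IF@2 ID@3 stall=0 (-) EX@4 MEM@5 WB@6
I2 ld r1 <- r2: IF@3 ID@4 stall=0 (-) EX@5 MEM@6 WB@7
I3 add r2 <- r3,r4: IF@4 ID@5 stall=0 (-) EX@6 MEM@7 WB@8
I4 ld r1 <- r3: IF@5 ID@6 stall=0 (-) EX@7 MEM@8 WB@9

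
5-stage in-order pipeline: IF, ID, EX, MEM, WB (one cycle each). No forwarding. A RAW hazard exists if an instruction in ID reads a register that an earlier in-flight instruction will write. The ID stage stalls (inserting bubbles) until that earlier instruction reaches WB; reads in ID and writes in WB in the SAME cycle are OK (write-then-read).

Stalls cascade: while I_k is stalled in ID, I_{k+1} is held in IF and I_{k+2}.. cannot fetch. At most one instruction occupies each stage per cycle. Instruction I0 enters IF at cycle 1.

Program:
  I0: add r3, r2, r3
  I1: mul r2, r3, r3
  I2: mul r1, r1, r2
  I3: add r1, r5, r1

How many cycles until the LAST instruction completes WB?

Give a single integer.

I0 add r3 <- r2,r3: IF@1 ID@2 stall=0 (-) EX@3 MEM@4 WB@5
I1 mul r2 <- r3,r3: IF@2 ID@3 stall=2 (RAW on I0.r3 (WB@5)) EX@6 MEM@7 WB@8
I2 mul r1 <- r1,r2: IF@3 ID@6 stall=2 (RAW on I1.r2 (WB@8)) EX@9 MEM@10 WB@11
I3 add r1 <- r5,r1: IF@6 ID@9 stall=2 (RAW on I2.r1 (WB@11)) EX@12 MEM@13 WB@14

Answer: 14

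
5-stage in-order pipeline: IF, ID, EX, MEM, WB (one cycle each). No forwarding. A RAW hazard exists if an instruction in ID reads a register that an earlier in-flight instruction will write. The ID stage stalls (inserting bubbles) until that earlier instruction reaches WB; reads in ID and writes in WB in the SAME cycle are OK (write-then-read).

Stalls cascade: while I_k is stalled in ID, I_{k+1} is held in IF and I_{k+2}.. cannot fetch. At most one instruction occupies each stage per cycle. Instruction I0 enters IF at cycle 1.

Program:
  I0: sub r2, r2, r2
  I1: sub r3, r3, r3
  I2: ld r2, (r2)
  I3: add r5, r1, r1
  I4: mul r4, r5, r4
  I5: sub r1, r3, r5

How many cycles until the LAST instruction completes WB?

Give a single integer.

Answer: 13

Derivation:
I0 sub r2 <- r2,r2: IF@1 ID@2 stall=0 (-) EX@3 MEM@4 WB@5
I1 sub r3 <- r3,r3: IF@2 ID@3 stall=0 (-) EX@4 MEM@5 WB@6
I2 ld r2 <- r2: IF@3 ID@4 stall=1 (RAW on I0.r2 (WB@5)) EX@6 MEM@7 WB@8
I3 add r5 <- r1,r1: IF@4 ID@6 stall=0 (-) EX@7 MEM@8 WB@9
I4 mul r4 <- r5,r4: IF@6 ID@7 stall=2 (RAW on I3.r5 (WB@9)) EX@10 MEM@11 WB@12
I5 sub r1 <- r3,r5: IF@7 ID@10 stall=0 (-) EX@11 MEM@12 WB@13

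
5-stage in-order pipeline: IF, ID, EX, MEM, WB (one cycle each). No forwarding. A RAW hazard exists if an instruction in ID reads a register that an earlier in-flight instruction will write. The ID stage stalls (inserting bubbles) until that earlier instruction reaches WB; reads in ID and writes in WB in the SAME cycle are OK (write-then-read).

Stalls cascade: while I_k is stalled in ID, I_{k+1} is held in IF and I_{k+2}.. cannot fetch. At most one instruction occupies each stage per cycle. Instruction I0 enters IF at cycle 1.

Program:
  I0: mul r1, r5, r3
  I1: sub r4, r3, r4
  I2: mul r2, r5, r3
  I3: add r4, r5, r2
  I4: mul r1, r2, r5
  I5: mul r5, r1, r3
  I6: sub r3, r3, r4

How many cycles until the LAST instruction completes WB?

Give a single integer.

I0 mul r1 <- r5,r3: IF@1 ID@2 stall=0 (-) EX@3 MEM@4 WB@5
I1 sub r4 <- r3,r4: IF@2 ID@3 stall=0 (-) EX@4 MEM@5 WB@6
I2 mul r2 <- r5,r3: IF@3 ID@4 stall=0 (-) EX@5 MEM@6 WB@7
I3 add r4 <- r5,r2: IF@4 ID@5 stall=2 (RAW on I2.r2 (WB@7)) EX@8 MEM@9 WB@10
I4 mul r1 <- r2,r5: IF@5 ID@8 stall=0 (-) EX@9 MEM@10 WB@11
I5 mul r5 <- r1,r3: IF@8 ID@9 stall=2 (RAW on I4.r1 (WB@11)) EX@12 MEM@13 WB@14
I6 sub r3 <- r3,r4: IF@9 ID@12 stall=0 (-) EX@13 MEM@14 WB@15

Answer: 15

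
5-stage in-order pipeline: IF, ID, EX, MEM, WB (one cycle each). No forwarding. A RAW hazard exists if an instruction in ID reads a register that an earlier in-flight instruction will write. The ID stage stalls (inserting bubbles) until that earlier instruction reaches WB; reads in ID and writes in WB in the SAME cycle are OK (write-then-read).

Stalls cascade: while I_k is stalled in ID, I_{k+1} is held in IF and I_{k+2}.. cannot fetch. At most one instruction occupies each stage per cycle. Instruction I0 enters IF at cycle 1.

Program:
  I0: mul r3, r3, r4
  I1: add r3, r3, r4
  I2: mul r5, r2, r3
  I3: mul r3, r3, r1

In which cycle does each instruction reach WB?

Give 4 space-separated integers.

I0 mul r3 <- r3,r4: IF@1 ID@2 stall=0 (-) EX@3 MEM@4 WB@5
I1 add r3 <- r3,r4: IF@2 ID@3 stall=2 (RAW on I0.r3 (WB@5)) EX@6 MEM@7 WB@8
I2 mul r5 <- r2,r3: IF@3 ID@6 stall=2 (RAW on I1.r3 (WB@8)) EX@9 MEM@10 WB@11
I3 mul r3 <- r3,r1: IF@6 ID@9 stall=0 (-) EX@10 MEM@11 WB@12

Answer: 5 8 11 12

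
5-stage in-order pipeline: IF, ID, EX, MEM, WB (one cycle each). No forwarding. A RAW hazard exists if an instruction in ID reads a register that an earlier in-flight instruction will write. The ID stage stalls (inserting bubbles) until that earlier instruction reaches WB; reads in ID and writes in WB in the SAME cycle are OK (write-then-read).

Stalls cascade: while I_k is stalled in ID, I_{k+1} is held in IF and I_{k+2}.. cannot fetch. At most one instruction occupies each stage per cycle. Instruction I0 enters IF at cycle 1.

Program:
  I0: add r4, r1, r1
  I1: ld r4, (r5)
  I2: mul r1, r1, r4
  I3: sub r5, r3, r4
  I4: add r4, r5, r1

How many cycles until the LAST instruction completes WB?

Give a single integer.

Answer: 13

Derivation:
I0 add r4 <- r1,r1: IF@1 ID@2 stall=0 (-) EX@3 MEM@4 WB@5
I1 ld r4 <- r5: IF@2 ID@3 stall=0 (-) EX@4 MEM@5 WB@6
I2 mul r1 <- r1,r4: IF@3 ID@4 stall=2 (RAW on I1.r4 (WB@6)) EX@7 MEM@8 WB@9
I3 sub r5 <- r3,r4: IF@4 ID@7 stall=0 (-) EX@8 MEM@9 WB@10
I4 add r4 <- r5,r1: IF@7 ID@8 stall=2 (RAW on I3.r5 (WB@10)) EX@11 MEM@12 WB@13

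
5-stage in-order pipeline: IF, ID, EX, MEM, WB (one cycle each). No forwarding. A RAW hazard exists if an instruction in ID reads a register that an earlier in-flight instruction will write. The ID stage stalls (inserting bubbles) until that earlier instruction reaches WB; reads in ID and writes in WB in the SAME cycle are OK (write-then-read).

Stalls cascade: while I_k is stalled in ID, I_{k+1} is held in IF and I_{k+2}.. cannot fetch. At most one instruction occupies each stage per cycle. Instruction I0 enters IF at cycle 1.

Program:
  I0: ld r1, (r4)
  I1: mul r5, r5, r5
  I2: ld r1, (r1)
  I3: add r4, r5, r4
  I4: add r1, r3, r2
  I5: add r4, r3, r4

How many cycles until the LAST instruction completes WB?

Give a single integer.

I0 ld r1 <- r4: IF@1 ID@2 stall=0 (-) EX@3 MEM@4 WB@5
I1 mul r5 <- r5,r5: IF@2 ID@3 stall=0 (-) EX@4 MEM@5 WB@6
I2 ld r1 <- r1: IF@3 ID@4 stall=1 (RAW on I0.r1 (WB@5)) EX@6 MEM@7 WB@8
I3 add r4 <- r5,r4: IF@4 ID@6 stall=0 (-) EX@7 MEM@8 WB@9
I4 add r1 <- r3,r2: IF@6 ID@7 stall=0 (-) EX@8 MEM@9 WB@10
I5 add r4 <- r3,r4: IF@7 ID@8 stall=1 (RAW on I3.r4 (WB@9)) EX@10 MEM@11 WB@12

Answer: 12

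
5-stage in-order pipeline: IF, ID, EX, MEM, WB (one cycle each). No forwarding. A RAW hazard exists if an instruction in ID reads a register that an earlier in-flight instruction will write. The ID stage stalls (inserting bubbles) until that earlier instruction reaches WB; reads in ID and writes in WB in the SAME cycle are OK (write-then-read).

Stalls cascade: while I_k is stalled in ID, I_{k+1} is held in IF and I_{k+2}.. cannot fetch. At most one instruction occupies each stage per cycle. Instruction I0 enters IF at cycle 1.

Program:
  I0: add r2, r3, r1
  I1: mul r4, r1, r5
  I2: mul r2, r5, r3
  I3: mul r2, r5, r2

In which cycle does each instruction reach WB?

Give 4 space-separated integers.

Answer: 5 6 7 10

Derivation:
I0 add r2 <- r3,r1: IF@1 ID@2 stall=0 (-) EX@3 MEM@4 WB@5
I1 mul r4 <- r1,r5: IF@2 ID@3 stall=0 (-) EX@4 MEM@5 WB@6
I2 mul r2 <- r5,r3: IF@3 ID@4 stall=0 (-) EX@5 MEM@6 WB@7
I3 mul r2 <- r5,r2: IF@4 ID@5 stall=2 (RAW on I2.r2 (WB@7)) EX@8 MEM@9 WB@10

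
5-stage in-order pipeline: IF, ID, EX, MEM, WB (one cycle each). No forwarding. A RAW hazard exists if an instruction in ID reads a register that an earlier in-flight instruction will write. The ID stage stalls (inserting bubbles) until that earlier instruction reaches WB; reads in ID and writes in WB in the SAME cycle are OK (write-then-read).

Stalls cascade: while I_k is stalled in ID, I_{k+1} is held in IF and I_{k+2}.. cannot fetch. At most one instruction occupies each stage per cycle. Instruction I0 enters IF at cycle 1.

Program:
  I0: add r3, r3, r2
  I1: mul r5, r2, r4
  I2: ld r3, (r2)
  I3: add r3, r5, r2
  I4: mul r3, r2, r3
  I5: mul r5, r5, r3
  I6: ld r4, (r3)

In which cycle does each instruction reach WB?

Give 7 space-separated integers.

I0 add r3 <- r3,r2: IF@1 ID@2 stall=0 (-) EX@3 MEM@4 WB@5
I1 mul r5 <- r2,r4: IF@2 ID@3 stall=0 (-) EX@4 MEM@5 WB@6
I2 ld r3 <- r2: IF@3 ID@4 stall=0 (-) EX@5 MEM@6 WB@7
I3 add r3 <- r5,r2: IF@4 ID@5 stall=1 (RAW on I1.r5 (WB@6)) EX@7 MEM@8 WB@9
I4 mul r3 <- r2,r3: IF@5 ID@7 stall=2 (RAW on I3.r3 (WB@9)) EX@10 MEM@11 WB@12
I5 mul r5 <- r5,r3: IF@7 ID@10 stall=2 (RAW on I4.r3 (WB@12)) EX@13 MEM@14 WB@15
I6 ld r4 <- r3: IF@10 ID@13 stall=0 (-) EX@14 MEM@15 WB@16

Answer: 5 6 7 9 12 15 16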